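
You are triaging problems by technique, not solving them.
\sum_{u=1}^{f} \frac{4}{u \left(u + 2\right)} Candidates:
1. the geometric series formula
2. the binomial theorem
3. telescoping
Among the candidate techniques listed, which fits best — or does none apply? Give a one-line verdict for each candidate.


Diagnosis: telescoping — split \frac{4}{u \left(u + 2\right)} by partial fractions and the pieces are one function at shifted arguments — interior terms cancel.
- the geometric series formula: the ratio of consecutive terms depends on the index.
- the binomial theorem — there is no pair of bases whose matched powers would reassemble into a single binomial power.
- telescoping — applies; the problem has the shape this method handles.


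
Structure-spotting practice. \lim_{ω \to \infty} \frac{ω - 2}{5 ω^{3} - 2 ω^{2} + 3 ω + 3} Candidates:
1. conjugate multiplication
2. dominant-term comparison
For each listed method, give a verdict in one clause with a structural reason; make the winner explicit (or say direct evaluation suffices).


Diagnosis: dominant-term comparison — divide through by the highest power of ω; every lower-order term dies and the dominant terms decide the limit.
- conjugate multiplication — no divergent radical difference is present for a conjugate pair to cancel.
- dominant-term comparison — yes, a natural case for it.


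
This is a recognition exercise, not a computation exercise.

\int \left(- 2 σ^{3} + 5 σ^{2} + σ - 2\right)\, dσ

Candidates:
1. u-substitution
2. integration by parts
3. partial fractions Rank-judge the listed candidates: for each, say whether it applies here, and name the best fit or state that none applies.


Method: no special technique — every term is a constant multiple of a power of σ; term-wise power-rule integration needs no preliminary transformation.
- u-substitution — any workable substitution here is cosmetic — the integrand is already in directly integrable form.
- integration by parts: splitting off a factor buys nothing — the integrand integrates directly without parts.
- partial fractions — there is no rational-function structure to decompose.


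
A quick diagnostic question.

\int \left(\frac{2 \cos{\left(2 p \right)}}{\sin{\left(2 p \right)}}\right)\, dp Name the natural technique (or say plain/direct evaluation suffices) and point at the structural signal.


Best approach: u-substitution — everything non-trivial happens through the inner expression \sin{\left(2 p \right)}, and its derivative accounts for the remaining factor up to a constant, so set u = \sin{\left(2 p \right)}.


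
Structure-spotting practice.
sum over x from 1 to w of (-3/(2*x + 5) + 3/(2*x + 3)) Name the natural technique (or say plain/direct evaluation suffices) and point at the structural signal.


Best approach: telescoping — each term adds 3/(2*x + 3) and subtracts the same expression advanced one index; that subtracted piece cancels against the next term's added copy — only the boundary terms survive.


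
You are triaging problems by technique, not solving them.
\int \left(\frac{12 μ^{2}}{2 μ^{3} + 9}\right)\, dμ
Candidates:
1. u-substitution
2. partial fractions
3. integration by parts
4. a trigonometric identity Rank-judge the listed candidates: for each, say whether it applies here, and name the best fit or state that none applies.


Verdict: u-substitution — everything non-trivial happens through the inner expression 2 μ^{3} + 9, and its derivative accounts for the remaining factor up to a constant, so set u = 2 μ^{3} + 9.
- u-substitution — a fit — the right tool for this form.
- partial fractions — proper and rational, yes, but the denominator has no factorization over the rationals to exploit.
- integration by parts — the integrand does not split as a nonconstant polynomial times an exp, sine, cosine of a linear argument, or logarithm — no polynomial-kernel parts product to differentiate one side of.
- a trigonometric identity — there is no trigonometric structure at all — the integrand carries no sine or cosine to rewrite.


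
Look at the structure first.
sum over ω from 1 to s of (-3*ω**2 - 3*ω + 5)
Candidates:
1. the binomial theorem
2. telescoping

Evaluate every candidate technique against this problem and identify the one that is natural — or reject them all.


Method: no special technique — constant-multiple powers of ω with no cancellation partners and no common ratio — use the standard power-sum formulas.
- the binomial theorem: the summand does not match any term pattern of an expanded binomial power.
- telescoping — the summand is not presented as a shifted difference — a telescoping rewrite may exist, but the displayed structure does not offer one.


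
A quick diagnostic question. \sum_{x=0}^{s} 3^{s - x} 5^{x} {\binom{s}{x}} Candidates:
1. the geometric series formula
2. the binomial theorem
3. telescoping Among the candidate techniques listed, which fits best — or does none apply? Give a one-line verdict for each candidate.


Best approach: the binomial theorem — the summand is term x of a binomial expansion in 5 and 3; the whole sum is a single power.
- the geometric series formula: there is no constant term-to-term ratio.
- the binomial theorem — applies; the problem has the shape this method handles.
- telescoping — computed from the summand as displayed, the partial sums build up without the pairwise collapse telescoping exploits.


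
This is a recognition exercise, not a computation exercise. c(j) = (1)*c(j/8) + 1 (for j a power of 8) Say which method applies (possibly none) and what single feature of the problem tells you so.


Method: the master substitution — the argument j/8 divides the index by 8; the standard j = 8^m substitution converts it to a constant-shift recurrence.


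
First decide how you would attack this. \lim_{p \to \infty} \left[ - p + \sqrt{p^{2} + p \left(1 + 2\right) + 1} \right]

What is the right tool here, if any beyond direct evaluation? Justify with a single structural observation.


Method: conjugate multiplication — an infinity-minus-infinity difference with a surviving radical — multiply by the conjugate to cancel the divergence.


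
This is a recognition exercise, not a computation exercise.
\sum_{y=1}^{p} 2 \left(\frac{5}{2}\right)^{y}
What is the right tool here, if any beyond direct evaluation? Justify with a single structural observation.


Best approach: the geometric series formula — each term is \frac{5}{2} times the previous one, so the geometric-series formula applies directly.


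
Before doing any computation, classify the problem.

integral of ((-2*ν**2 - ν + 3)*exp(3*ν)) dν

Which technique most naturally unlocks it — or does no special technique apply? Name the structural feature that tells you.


Verdict: integration by parts — differentiate -2*ν**2 - ν + 3, integrate exp(3*ν): each pass lowers the polynomial degree, so parts terminates.


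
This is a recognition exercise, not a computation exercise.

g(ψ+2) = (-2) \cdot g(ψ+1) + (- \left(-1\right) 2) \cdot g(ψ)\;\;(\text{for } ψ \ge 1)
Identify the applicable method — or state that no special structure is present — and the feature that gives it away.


Technique: the characteristic-root method — no index-dependence in the weights and nothing inhomogeneous: classic characteristic-equation setup.


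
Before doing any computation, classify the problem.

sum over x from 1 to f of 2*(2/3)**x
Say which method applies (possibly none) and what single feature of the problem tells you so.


Technique: the geometric series formula — consecutive terms stand in a fixed index-free ratio — the geometric sum formula closes it.


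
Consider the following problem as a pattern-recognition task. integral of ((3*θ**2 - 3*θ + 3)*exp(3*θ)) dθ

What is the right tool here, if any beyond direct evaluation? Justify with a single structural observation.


Best approach: integration by parts — a polynomial 3*θ**2 - 3*θ + 3 against the kernel exp(3*θ) is the signature bounded-ladder case for integration by parts.


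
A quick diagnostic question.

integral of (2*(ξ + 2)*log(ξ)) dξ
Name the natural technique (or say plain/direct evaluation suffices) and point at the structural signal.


Diagnosis: integration by parts — take log(ξ) as the piece to differentiate: what remains is a power-rule integral in disguise.


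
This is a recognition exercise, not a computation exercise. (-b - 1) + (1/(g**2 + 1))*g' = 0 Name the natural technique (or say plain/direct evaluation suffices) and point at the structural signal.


Diagnosis: separation of variables — solved for the derivative, the right side splits multiplicatively into a function of each variable alone — divide and integrate each side. An exactness check succeeds on this form as well — separation and the potential function arrive at the same answer, separation more directly.


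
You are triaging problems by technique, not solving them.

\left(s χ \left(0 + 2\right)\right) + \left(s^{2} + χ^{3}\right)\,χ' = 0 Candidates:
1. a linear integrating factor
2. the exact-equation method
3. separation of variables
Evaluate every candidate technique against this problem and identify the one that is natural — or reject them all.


Method: the exact-equation method — equality of cross partials is the green light — assemble the potential function term by term.
- a linear integrating factor — a nonlinear term in the unknown puts this outside the integrating-factor template.
- the exact-equation method — yes, a natural case for it.
- separation of variables — the two dependences are entangled, not a clean product of one-variable pieces.


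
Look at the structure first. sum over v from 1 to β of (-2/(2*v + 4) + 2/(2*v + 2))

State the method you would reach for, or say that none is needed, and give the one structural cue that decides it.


Best approach: telescoping — spot the paired structure — each term adds 2/(2*v + 2) and subtracts its successor value, which the next term restores: the definition of a telescoping chain.


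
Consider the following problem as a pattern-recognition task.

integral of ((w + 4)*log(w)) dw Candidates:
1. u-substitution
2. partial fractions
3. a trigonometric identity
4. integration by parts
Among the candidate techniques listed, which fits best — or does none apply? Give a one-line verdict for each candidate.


Technique: integration by parts — logs resist antidifferentiation but differentiate beautifully; pair log(w) with the polynomial w + 4 via parts.
- u-substitution: no subexpression of the integrand pairs with its own derivative as a factor — individual terms may offer their own substitutions, but any change of variable covering the whole integral would have to be constructed from outside the expression.
- partial fractions: there is no rational-function structure to decompose.
- a trigonometric identity: with no trigonometric functions present, identity rewriting has no target.
- integration by parts: yes, a natural case for it.


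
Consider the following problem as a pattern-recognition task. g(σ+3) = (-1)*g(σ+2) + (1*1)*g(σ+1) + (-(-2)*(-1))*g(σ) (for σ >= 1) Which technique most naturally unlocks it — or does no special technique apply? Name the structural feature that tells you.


Verdict: the characteristic-root method — shift-invariance with fixed coefficients calls for exponential trials; the characteristic polynomial finds every r^σ.


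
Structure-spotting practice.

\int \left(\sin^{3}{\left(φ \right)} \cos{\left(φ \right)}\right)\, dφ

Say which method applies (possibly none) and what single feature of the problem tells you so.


Verdict: u-substitution — collected, the integrand has one factor that is, up to a constant, the derivative of an inner expression the rest depends on — substitute for that inner expression.


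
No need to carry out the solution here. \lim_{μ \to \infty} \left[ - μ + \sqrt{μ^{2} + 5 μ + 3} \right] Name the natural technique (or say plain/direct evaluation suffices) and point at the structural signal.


Diagnosis: conjugate multiplication — \sqrt{μ^{2} + 5 μ + 3} and μ both blow up, but their difference is tame once the conjugate rationalizes it.


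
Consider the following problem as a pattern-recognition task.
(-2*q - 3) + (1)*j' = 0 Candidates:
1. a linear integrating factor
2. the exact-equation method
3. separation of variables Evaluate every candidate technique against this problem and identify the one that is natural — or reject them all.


Technique: no special technique — the slope is a function of q alone, so integrate both sides directly.
- a linear integrating factor: the linear template holds only trivially here (the unknown is absent, so the coefficient is zero) — the method is not the natural label.
- the exact-equation method: no dependence on the unknown anywhere: exactness is a label without content here.
- separation of variables — with no unknown in the slope, separating variables is a formality — the equation integrates directly.


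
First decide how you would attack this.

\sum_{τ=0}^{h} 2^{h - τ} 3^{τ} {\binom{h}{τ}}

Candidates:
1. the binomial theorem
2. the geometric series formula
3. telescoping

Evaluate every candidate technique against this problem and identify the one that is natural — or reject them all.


Method: the binomial theorem — {\binom{h}{τ}} weighting matched powers of 3 and 2 is the expanded form of (3 + 2)^h — fold it back up.
- the binomial theorem: yes, a natural case for it.
- the geometric series formula: there is no constant term-to-term ratio.
- telescoping — as presented, consecutive terms share no shifted copy to cancel against — no rewrite is on display to change that.


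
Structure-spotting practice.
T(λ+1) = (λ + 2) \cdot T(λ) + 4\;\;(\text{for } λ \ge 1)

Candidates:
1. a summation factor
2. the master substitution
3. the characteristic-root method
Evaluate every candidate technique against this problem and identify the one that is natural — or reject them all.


Diagnosis: a summation factor — normalize by the running product of λ + 2: the left side becomes a difference, and differences sum.
- a summation factor — yes — fits the structure here.
- the master substitution — the recursion shifts the index rather than dividing it.
- the characteristic-root method — an index-dependent weight blocks the pure exponential ansatz.


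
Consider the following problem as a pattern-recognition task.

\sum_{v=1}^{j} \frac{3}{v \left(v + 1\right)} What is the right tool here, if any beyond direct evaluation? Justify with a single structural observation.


Technique: telescoping — split \frac{3}{v \left(v + 1\right)} by partial fractions and the pieces are one function at shifted arguments — interior terms cancel.


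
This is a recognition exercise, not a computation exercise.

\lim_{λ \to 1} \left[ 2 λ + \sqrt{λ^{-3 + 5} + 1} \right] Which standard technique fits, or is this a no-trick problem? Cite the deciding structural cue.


Diagnosis: no special technique — no denominator vanishes and nothing blows up at 1: direct substitution is the whole computation.


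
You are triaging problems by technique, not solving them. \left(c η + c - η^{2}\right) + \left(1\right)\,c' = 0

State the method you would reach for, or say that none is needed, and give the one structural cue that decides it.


Verdict: a linear integrating factor — the unknown enters only to the first power against a nonzero forcing term — the integrating-factor template applies directly.


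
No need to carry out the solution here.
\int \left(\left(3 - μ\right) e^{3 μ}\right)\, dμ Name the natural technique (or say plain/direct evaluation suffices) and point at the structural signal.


Method: integration by parts — the integrand splits as 3 - μ times e^{3 μ} — repeatedly differentiating the polynomial part kills it, which is the parts ladder.


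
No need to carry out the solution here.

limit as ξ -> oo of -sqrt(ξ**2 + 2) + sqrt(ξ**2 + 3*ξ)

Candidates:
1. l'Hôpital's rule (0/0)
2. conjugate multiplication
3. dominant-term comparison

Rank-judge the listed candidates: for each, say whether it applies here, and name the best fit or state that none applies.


Best approach: conjugate multiplication — neither sqrt(ξ**2 + 3*ξ) nor sqrt(ξ**2 + 2) converges alone, so rewrite their difference as a conjugate-rationalized quotient first.
- l'Hôpital's rule (0/0) — substitution produces ∞ − ∞ rather than a vanishing quotient; the rule needs a 0/0 ratio to act on.
- conjugate multiplication: yes, a natural case for it.
- dominant-term comparison: this is not a rational comparison of growth rates at infinity.


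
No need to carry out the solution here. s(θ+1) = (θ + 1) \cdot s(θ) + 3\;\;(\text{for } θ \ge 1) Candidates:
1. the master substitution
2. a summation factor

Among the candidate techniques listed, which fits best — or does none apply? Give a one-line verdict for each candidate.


Best approach: a summation factor — normalize by the running product of θ + 1: the left side becomes a difference, and differences sum.
- the master substitution: the recursion shifts the index rather than dividing it.
- a summation factor — applicable, and directly so.


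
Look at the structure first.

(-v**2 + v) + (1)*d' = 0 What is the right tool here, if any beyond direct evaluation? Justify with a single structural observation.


Technique: no special technique — solved for the derivative, d never appears on the right — this is a direct integration in v, not a differential-equations problem at heart.


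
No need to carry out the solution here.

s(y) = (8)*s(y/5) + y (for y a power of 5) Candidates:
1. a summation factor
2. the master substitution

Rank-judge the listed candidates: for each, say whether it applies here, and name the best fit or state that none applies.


Diagnosis: the master substitution — the call at y/5 makes this multiplicative recursion; the master-style substitution converts it to additive.
- a summation factor — the recursion divides its index rather than shifting it — there is no previous-term chain for a summation factor to telescope.
- the master substitution — a fit — the right tool for this form.


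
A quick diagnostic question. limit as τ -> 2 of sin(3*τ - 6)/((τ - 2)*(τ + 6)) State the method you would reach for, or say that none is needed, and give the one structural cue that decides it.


Method: l'Hôpital's rule (0/0) — plug in 2: top and bottom both hit zero, so differentiate each and retry. A local series expansion at the point resolves it as well; the rule is the packaged version of that step.


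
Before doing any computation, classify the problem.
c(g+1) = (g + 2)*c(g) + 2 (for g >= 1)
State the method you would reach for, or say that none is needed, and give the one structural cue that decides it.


Technique: a summation factor — the coefficient g + 2 drifts with the index, so no fixed root exists; normalizing by the cumulative product telescopes it.


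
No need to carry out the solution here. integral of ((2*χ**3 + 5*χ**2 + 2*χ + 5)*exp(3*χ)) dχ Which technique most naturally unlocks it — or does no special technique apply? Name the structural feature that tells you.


Method: integration by parts — 2*χ**3 + 5*χ**2 + 2*χ + 5 dies after finitely many derivatives while exp(3*χ) cycles under integration — the tabular/parts setup.


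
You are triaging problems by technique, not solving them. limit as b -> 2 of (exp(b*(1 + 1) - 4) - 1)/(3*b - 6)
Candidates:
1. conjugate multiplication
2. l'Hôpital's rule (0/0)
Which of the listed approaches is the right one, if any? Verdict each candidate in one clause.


Method: l'Hôpital's rule (0/0) — numerator and denominator both vanish at 2 — a genuine 0/0 form, which is exactly when l'Hôpital applies. One could equally expand both pieces locally and compare leading terms; the rule does that in one stroke.
- conjugate multiplication: rationalization has no target — no divergent radical difference appears.
- l'Hôpital's rule (0/0): a fit — the right tool for this form.


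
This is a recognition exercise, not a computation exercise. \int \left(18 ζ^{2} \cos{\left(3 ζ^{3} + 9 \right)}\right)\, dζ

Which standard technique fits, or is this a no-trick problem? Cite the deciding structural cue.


Best approach: u-substitution — the only nontrivial dependence routes through 3 ζ^{3} + 9, whose derivative supplies the leftover factor up to a constant multiple — u = 3 ζ^{3} + 9 flattens it.


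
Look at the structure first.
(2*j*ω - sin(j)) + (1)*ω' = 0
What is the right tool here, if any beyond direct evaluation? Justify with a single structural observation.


Technique: a linear integrating factor — first power of ω, nonzero forcing: the integrating-factor recipe applies verbatim with p = 2*j.


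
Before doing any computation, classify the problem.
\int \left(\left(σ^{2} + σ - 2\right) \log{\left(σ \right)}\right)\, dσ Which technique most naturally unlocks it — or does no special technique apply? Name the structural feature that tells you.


Technique: integration by parts — \log{\left(σ \right)} blocks direct integration but differentiates to something rational — parts with the polynomial factor σ^{2} + σ - 2 as dv.


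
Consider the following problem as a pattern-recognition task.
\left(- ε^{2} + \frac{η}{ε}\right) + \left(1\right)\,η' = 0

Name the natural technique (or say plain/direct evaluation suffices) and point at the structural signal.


Best approach: a linear integrating factor — linear in the unknown with genuine forcing: multiply through by the exponential of the integrated coefficient and the left side closes into one derivative.


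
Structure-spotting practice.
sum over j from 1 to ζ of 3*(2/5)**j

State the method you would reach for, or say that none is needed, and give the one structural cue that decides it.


Best approach: the geometric series formula — each term is 2/5 times the previous one, so the geometric-series formula applies directly.


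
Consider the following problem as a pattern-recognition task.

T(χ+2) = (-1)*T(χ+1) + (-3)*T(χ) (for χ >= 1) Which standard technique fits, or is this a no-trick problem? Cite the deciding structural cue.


Technique: the characteristic-root method — every coefficient is a fixed number and the forcing is zero — substitute r^χ and read off the root equation.


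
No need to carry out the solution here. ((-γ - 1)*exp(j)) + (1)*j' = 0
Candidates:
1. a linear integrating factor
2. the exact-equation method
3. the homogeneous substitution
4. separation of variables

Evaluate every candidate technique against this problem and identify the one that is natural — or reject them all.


Method: separation of variables — all dependence on the two variables factors apart, the defining separable shape.
- a linear integrating factor — the unknown enters nonlinearly (through a power, a denominator, or a transcendental function), which the linear integrating-factor recipe cannot absorb as-is — any repair would come from a preliminary substitution, not the factor.
- the exact-equation method — no potential function has this form as its differential, as written.
- the homogeneous substitution: the slope changes under joint rescaling, failing the degree-zero test.
- separation of variables: applies; the problem has the shape this method handles.


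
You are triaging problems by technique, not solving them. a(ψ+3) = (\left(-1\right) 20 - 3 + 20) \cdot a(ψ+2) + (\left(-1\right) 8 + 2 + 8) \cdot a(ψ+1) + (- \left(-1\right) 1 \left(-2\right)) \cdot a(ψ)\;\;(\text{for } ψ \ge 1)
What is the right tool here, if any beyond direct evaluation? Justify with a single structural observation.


Best approach: the characteristic-root method — linear, homogeneous, constant coefficients: solutions of the form r^ψ exist — find the roots of the characteristic polynomial.


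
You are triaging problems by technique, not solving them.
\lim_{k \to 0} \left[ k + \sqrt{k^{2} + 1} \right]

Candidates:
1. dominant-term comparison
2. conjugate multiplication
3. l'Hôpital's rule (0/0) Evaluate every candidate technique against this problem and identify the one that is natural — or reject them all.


Diagnosis: no special technique — nothing blocks direct substitution at 0: plug in and finish.
- dominant-term comparison — this is not a rational comparison of growth rates at infinity.
- conjugate multiplication — the conjugate move applies to radical differences, which this is not.
- l'Hôpital's rule (0/0) — substituting the point produces a determinate value, not a 0 over 0 clash.


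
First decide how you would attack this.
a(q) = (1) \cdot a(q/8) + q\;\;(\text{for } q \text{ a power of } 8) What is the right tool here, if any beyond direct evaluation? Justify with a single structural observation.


Technique: the master substitution — treat m = log base 8 of q as the new clock: one recursion step advances m by one while q scales by 8.


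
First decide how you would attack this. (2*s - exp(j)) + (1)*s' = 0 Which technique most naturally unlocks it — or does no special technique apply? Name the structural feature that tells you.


Diagnosis: a linear integrating factor — s enters only linearly with coefficient 2; multiply by exp of the integral of 2 and the left side becomes one derivative.


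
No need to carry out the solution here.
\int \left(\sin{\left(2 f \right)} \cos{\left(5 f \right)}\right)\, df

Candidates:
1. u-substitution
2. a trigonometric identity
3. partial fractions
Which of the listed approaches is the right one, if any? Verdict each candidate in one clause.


Method: a trigonometric identity — the product \sin{\left(2 f \right)} \cos{\left(5 f \right)} converts to a sum of single-frequency sinusoids via the product-to-sum identity.
- u-substitution — no subexpression of the integrand pairs with its own derivative as a factor — individual terms may offer their own substitutions, but any change of variable covering the whole integral would have to be constructed from outside the expression.
- a trigonometric identity — applies; the problem has the shape this method handles.
- partial fractions: the expression is not a ratio of polynomials that decomposes further.


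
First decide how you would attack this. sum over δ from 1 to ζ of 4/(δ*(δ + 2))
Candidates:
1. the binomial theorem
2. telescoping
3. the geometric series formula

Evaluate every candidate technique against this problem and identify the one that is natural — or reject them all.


Technique: telescoping — split 4/(δ*(δ + 2)) by partial fractions and the pieces are one function at shifted arguments — interior terms cancel.
- the binomial theorem: no binomial coefficients pair with matched powers.
- telescoping: applies; the problem has the shape this method handles.
- the geometric series formula: no single multiplier carries one term to the next throughout the sum.


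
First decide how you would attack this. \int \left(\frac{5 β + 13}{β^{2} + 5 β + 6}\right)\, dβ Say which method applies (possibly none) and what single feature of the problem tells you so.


Technique: partial fractions — each factor of β^{2} + 5 β + 6 owns one elementary piece of the integrand — separate them and integrate piecewise.


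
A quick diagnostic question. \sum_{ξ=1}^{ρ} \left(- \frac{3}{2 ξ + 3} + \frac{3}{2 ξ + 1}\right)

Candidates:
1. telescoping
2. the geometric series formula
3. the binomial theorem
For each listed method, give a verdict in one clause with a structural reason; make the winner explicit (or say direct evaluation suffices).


Diagnosis: telescoping — the piece each term subtracts is \frac{3}{2 ξ + 1} advanced by one index, and it reappears with a plus sign leading the following term — the sum collapses to its boundary terms.
- telescoping — applicable, and directly so.
- the geometric series formula — the term-to-term ratio drifts with the index — the one thing the geometric formula cannot absorb.
- the binomial theorem: the terms lack the binomial-coefficient-weighted complementary-power pattern of an expansion.


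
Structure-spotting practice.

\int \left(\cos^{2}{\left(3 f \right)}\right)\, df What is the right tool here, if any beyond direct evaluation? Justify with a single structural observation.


Technique: a trigonometric identity — \cos^{2}{\left(3 f \right)} calls for power reduction: rewrite via double angles before any antiderivative is attempted.


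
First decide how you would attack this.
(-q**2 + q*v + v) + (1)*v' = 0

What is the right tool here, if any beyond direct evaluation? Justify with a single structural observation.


Method: a linear integrating factor — the unknown enters only to the first power against a nonzero forcing term — the integrating-factor template applies directly.


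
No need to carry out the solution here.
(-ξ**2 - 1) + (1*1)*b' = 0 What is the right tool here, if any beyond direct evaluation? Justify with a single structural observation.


Best approach: no special technique — the slope is a pure function of ξ; integrate both sides and be done.


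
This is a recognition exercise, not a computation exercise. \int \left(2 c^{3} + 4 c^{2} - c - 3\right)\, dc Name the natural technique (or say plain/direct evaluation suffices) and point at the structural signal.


Diagnosis: no special technique — the integrand is a sum of constant multiples of powers of c — integrate term by term.


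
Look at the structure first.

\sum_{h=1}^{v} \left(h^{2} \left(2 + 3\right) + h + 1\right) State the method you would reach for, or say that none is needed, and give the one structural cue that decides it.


Verdict: no special technique — the summand is a plain polynomial in h (expanding first if it arrives factored); standard power-sum formulas evaluate it term by term.


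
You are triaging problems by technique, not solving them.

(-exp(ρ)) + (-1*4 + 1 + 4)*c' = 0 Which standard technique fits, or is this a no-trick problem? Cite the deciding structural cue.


Diagnosis: no special technique — the slope is a function of ρ alone, so integrate both sides directly.


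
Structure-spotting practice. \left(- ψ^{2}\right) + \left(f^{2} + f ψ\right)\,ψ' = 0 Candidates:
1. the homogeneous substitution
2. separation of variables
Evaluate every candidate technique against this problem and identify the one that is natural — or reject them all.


Verdict: the homogeneous substitution — solved for the derivative, the right side is unchanged under scaling f and ψ together — it depends only on the ratio ψ/f, so substitute a single ratio variable. This can also be massaged into Bernoulli form (the roles of the variables may need exchanging); the homogeneous substitution avoids that setup.
- the homogeneous substitution — applicable, and directly so.
- separation of variables: the two dependences do not factor apart.


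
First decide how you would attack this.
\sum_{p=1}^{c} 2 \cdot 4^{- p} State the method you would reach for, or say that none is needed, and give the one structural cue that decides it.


Technique: the geometric series formula — consecutive terms stand in a fixed index-free ratio — the geometric sum formula closes it.


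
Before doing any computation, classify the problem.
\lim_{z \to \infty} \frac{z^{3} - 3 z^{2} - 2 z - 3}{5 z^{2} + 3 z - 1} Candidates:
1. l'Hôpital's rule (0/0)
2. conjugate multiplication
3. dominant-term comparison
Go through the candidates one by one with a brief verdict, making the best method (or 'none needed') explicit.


Method: dominant-term comparison — at large z only the top-degree terms survive; compare the leading terms and the limit falls out.
- l'Hôpital's rule (0/0) — no 0/0 form appears: written as one quotient, top and bottom both grow without bound, and the ratio is decided by their leading terms.
- conjugate multiplication: no divergent radical difference is present for a conjugate pair to cancel.
- dominant-term comparison — yes — fits the structure here.


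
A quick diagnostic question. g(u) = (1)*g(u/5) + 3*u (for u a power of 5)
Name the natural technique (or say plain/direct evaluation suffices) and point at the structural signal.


Best approach: the master substitution — index division is the fingerprint: u/5 in the recursive call means substitute u = 5^m.


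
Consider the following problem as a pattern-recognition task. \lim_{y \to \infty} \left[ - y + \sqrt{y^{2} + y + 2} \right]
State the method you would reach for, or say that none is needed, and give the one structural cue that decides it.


Best approach: conjugate multiplication — the ∞ − ∞ radical form is the exact trigger for the conjugate maneuver.


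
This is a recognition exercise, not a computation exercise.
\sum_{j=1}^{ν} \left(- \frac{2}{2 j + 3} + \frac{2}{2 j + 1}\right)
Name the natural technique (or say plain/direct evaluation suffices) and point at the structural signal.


Method: telescoping — spot the paired structure — each term adds \frac{2}{2 j + 1} and subtracts its successor value, which the next term restores: the definition of a telescoping chain.


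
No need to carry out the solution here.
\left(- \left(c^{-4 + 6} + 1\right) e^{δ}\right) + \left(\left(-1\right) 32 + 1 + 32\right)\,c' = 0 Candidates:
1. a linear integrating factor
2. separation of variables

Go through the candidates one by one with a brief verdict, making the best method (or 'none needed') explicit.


Best approach: separation of variables — one side of the product carries the independent variable, the other the unknown — the textbook separation shape.
- a linear integrating factor: the unknown enters nonlinearly (through a power, a denominator, or a transcendental function), which the linear integrating-factor recipe cannot absorb as-is — any repair would come from a preliminary substitution, not the factor.
- separation of variables — yes — fits the structure here.


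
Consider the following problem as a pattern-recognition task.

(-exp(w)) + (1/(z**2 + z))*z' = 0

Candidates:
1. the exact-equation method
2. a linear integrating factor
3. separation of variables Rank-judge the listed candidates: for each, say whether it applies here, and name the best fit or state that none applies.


Best approach: separation of variables — one side of the product carries the independent variable, the other the unknown — the textbook separation shape. This doubles as a Bernoulli equation in the unknown as written; dividing and integrating works on it directly.
- the exact-equation method — any potential here is of the trivial single-variable kind; the exact method earns its name only with genuine cross terms.
- a linear integrating factor — a nonlinear term in the unknown puts this outside the integrating-factor template.
- separation of variables: applies; the problem has the shape this method handles.


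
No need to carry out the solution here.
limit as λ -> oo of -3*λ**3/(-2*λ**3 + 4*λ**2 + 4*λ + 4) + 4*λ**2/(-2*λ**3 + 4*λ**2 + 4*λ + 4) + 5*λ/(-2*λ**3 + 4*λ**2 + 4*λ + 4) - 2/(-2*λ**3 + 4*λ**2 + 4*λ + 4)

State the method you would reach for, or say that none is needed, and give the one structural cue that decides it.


Verdict: dominant-term comparison — at large λ only the top-degree terms survive; compare the leading terms and the limit falls out. l'Hôpital's at-infinity variant applies to the expression viewed as a single quotient; the leading-term comparison is the direct route.


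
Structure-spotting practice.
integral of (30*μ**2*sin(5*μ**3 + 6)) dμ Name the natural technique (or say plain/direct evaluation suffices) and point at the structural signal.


Best approach: u-substitution — differentiating the inner expression 5*μ**3 + 6 produces the factor 30*μ**2 up to a constant multiple, so substituting u = 5*μ**3 + 6 reduces everything to a one-variable integral in u.


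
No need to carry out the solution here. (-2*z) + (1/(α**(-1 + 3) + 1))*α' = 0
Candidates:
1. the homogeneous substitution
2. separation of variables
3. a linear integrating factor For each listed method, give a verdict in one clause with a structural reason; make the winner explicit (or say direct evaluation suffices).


Best approach: separation of variables — separating collects all α-dependence with the derivative and leaves all z-dependence opposite: variables separate.
- the homogeneous substitution — the slope is not a function of the ratio of the variables alone.
- separation of variables — applicable, and directly so.
- a linear integrating factor: the unknown enters nonlinearly (through a power, a denominator, or a transcendental function), which the linear integrating-factor recipe cannot absorb as-is — any repair would come from a preliminary substitution, not the factor.


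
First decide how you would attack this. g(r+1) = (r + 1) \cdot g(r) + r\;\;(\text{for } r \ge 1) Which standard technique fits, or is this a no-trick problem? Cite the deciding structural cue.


Best approach: a summation factor — first-order, linear, moving coefficient r + 1: the discrete analogue of an integrating factor handles it.


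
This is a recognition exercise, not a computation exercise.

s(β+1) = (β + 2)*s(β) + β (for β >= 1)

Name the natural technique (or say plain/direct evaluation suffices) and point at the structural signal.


Method: a summation factor — first-order linear but the coefficient β + 2 moves with the index — divide by the cumulative product and telescope.


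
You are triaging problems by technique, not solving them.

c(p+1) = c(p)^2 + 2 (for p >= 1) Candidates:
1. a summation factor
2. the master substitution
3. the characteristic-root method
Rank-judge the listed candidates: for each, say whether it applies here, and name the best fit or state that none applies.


Best approach: no special technique — no ansatz, no master substitution, no summation factor survives the nonlinearity here.
- a summation factor — no summation factor applies — the rule is not linear in the sequence values.
- the master substitution: the recursive argument is a shift of the index, not a fixed fraction of it.
- the characteristic-root method — the recursion is nonlinear in the sequence values, so no linear-modes ansatz applies.


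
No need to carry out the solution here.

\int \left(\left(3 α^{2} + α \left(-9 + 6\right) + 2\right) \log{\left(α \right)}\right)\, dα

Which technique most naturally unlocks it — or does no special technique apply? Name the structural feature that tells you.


Diagnosis: integration by parts — the presence of \log{\left(α \right)} against a polynomial factor is the standard differentiate-the-log setup.


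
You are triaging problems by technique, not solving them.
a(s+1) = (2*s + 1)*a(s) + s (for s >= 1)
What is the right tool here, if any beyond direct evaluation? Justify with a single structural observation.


Method: a summation factor — with the index-dependent coefficient 2*s + 1, dividing by the cumulative product turns the left side into a pure difference.


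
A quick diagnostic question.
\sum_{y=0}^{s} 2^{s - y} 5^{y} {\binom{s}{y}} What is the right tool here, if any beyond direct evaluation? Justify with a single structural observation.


Technique: the binomial theorem — the summand is term y of a binomial expansion in 5 and 2; the whole sum is a single power.


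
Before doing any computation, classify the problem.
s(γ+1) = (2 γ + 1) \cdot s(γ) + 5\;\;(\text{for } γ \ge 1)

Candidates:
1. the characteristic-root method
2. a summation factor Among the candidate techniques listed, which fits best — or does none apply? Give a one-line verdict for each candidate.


Best approach: a summation factor — with the index-dependent coefficient 2 γ + 1, dividing by the cumulative product turns the left side into a pure difference.
- the characteristic-root method: the coefficients vary with the index, breaking the constant-coefficient structure the method needs.
- a summation factor: applicable, and directly so.
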